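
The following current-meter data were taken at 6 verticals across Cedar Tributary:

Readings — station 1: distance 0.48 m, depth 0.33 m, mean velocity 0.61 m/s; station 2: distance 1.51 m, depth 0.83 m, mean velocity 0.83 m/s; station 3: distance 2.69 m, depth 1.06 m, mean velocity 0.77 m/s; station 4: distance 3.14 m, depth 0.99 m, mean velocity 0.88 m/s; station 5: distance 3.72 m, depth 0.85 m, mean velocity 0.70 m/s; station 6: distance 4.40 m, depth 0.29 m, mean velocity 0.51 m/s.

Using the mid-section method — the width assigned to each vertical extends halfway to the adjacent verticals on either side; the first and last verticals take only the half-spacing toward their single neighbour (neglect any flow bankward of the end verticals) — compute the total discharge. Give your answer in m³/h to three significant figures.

8650 m³/h

w_1 = (1.51 − 0.48)/2 = 0.515 m; q_1 = 0.61 × 0.33 × 0.515 = 0.1037 m³/s
w_2 = (2.69 − 0.48)/2 = 1.105 m; q_2 = 0.83 × 0.83 × 1.105 = 0.7612 m³/s
w_3 = (3.14 − 1.51)/2 = 0.815 m; q_3 = 0.77 × 1.06 × 0.815 = 0.6652 m³/s
w_4 = (3.72 − 2.69)/2 = 0.515 m; q_4 = 0.88 × 0.99 × 0.515 = 0.4487 m³/s
w_5 = (4.40 − 3.14)/2 = 0.63 m; q_5 = 0.70 × 0.85 × 0.63 = 0.3749 m³/s
w_6 = (4.40 − 3.72)/2 = 0.34 m; q_6 = 0.51 × 0.29 × 0.34 = 0.05029 m³/s
Q = Σ qᵢ = 2.404 m³/s
= 2.404 × 3600 = 8654 m³/h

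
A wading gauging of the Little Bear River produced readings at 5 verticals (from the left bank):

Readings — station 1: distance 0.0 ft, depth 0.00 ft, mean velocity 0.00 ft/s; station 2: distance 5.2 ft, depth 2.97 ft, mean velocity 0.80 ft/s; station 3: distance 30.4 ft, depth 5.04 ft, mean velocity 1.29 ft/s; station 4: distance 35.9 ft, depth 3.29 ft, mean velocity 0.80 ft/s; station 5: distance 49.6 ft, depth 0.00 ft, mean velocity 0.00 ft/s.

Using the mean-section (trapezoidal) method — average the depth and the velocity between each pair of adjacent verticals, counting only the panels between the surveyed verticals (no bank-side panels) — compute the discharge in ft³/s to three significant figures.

142 ft³/s

Panel 1-2: Δb = 5.2 ft, d̄ = (0.00+2.97)/2 = 1.485, v̄ = (0.00+0.80)/2 = 0.4 → q = 5.2×1.485×0.4 = 3.089 ft³/s
Panel 2-3: Δb = 25.2 ft, d̄ = (2.97+5.04)/2 = 4.005, v̄ = (0.80+1.29)/2 = 1.045 → q = 25.2×4.005×1.045 = 105.5 ft³/s
Panel 3-4: Δb = 5.5 ft, d̄ = (5.04+3.29)/2 = 4.165, v̄ = (1.29+0.80)/2 = 1.045 → q = 5.5×4.165×1.045 = 23.94 ft³/s
Panel 4-5: Δb = 13.7 ft, d̄ = (3.29+0.00)/2 = 1.645, v̄ = (0.80+0.00)/2 = 0.4 → q = 13.7×1.645×0.4 = 9.015 ft³/s
Q = Σ q = 141.5 ft³/s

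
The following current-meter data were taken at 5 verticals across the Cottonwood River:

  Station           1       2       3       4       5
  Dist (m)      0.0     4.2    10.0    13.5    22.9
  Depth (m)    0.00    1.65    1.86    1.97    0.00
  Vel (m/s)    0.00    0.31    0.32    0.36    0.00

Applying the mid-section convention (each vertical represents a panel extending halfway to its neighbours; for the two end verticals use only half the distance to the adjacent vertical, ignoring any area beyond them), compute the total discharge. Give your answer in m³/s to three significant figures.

9.90 m³/s

w_2 = (10.0 − 0.0)/2 = 5 m; q_2 = 0.31 × 1.65 × 5 = 2.558 m³/s
w_3 = (13.5 − 4.2)/2 = 4.65 m; q_3 = 0.32 × 1.86 × 4.65 = 2.768 m³/s
w_4 = (22.9 − 10.0)/2 = 6.45 m; q_4 = 0.36 × 1.97 × 6.45 = 4.574 m³/s
Stations 1, 5 contribute zero (depth or velocity is 0).
Q = Σ qᵢ = 9.900 m³/s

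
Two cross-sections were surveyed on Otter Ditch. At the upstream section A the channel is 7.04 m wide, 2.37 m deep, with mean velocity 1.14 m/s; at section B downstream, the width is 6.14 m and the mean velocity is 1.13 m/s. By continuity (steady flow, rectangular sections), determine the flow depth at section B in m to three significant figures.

Q = A₁V₁ = (7.04×2.37) × 1.14 = 19.02 m³/s
d₂ = Q/(b₂ V₂) = 19.02/(6.14×1.13) = 2.741 m

2.74 m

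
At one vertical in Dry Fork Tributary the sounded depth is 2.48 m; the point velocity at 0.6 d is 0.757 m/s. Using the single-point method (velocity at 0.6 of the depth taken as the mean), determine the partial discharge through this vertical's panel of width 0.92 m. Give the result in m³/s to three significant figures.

v̄ = v₀.₆ = 0.757 m/s
q = v̄ × d × w = 0.7570 × 2.48 × 0.92 = 1.727 m³/s

1.73 m³/s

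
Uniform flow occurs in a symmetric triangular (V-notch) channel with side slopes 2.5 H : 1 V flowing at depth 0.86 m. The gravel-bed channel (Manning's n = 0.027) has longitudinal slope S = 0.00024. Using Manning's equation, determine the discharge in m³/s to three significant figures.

A = z·y² = 2.5×0.86² = 1.849 m²
P = 2y√(1+z²) = 2×0.86×√(1+2.5²) = 4.631 m
R = A/P = 1.849/4.631 = 0.3992 m
Q = (1/n)·A·R^(2/3)·S^(1/2) = (1/0.027) × 1.849 × 0.3992^(2/3) × 0.00024^(1/2) = 0.5752 m³/s

0.575 m³/s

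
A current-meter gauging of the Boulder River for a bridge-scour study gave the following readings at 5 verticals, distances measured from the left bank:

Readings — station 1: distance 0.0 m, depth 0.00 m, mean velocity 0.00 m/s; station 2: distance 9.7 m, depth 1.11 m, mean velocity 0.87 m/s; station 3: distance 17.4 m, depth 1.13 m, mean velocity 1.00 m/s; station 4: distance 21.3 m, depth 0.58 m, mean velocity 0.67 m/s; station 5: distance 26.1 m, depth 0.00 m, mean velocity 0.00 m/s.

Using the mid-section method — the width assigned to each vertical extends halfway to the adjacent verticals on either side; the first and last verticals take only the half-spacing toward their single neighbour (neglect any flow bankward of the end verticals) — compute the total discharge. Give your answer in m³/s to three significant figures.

16.6 m³/s

w_2 = (17.4 − 0.0)/2 = 8.7 m; q_2 = 0.87 × 1.11 × 8.7 = 8.402 m³/s
w_3 = (21.3 − 9.7)/2 = 5.8 m; q_3 = 1.00 × 1.13 × 5.8 = 6.554 m³/s
w_4 = (26.1 − 17.4)/2 = 4.35 m; q_4 = 0.67 × 0.58 × 4.35 = 1.690 m³/s
Stations 1, 5 contribute zero (depth or velocity is 0).
Q = Σ qᵢ = 16.65 m³/s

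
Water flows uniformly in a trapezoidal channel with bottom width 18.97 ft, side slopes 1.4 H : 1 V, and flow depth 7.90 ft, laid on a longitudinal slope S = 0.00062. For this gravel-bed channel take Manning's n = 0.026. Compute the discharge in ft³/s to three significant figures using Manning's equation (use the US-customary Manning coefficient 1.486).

A = (b + z·y)·y = (18.97 + 1.4×7.90)×7.90 = 237.2 ft²
P = b + 2y√(1+z²) = 18.97 + 2×7.90×√(1+1.4²) = 46.15 ft
R = A/P = 237.2/46.15 = 5.140 ft
Q = (1.486/n)·A·R^(2/3)·S^(1/2) = (1.486/0.026) × 237.2 × 5.140^(2/3) × 0.00062^(1/2) = 1006 ft³/s

1010 ft³/s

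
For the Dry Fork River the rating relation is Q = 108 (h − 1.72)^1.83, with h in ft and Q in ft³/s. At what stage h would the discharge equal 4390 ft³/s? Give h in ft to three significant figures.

h − h₀ = (Q/C)^(1/b) = (4390/108)^(1/1.83) = 7.573 ft
h = 1.72 + 7.573 = 9.293 ft

9.29 ft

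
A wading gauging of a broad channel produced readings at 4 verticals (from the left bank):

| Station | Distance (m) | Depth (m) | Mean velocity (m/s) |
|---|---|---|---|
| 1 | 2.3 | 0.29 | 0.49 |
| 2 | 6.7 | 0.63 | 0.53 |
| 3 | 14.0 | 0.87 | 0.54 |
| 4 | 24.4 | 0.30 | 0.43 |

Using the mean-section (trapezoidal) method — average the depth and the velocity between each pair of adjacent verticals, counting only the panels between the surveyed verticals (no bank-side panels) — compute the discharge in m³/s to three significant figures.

Panel 1-2: Δb = 4.4 m, d̄ = (0.29+0.63)/2 = 0.46, v̄ = (0.49+0.53)/2 = 0.51 → q = 4.4×0.46×0.51 = 1.032 m³/s
Panel 2-3: Δb = 7.3 m, d̄ = (0.63+0.87)/2 = 0.75, v̄ = (0.53+0.54)/2 = 0.535 → q = 7.3×0.75×0.535 = 2.929 m³/s
Panel 3-4: Δb = 10.4 m, d̄ = (0.87+0.30)/2 = 0.585, v̄ = (0.54+0.43)/2 = 0.485 → q = 10.4×0.585×0.485 = 2.951 m³/s
Q = Σ q = 6.912 m³/s

6.91 m³/s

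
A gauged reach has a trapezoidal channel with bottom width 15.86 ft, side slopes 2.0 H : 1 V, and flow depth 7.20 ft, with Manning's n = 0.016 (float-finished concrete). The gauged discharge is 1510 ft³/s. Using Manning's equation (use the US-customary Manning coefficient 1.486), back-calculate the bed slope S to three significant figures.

0.000742

A = (b + z·y)·y = (15.86 + 2.0×7.20)×7.20 = 217.9 ft²
P = b + 2y√(1+z²) = 15.86 + 2×7.20×√(1+2.0²) = 48.06 ft
R = A/P = 217.9/48.06 = 4.533 ft
S = (Q·n / (1.486·A·R^(2/3)))² = (1510×0.016 / (1.486×217.9×2.739))² = 0.0007422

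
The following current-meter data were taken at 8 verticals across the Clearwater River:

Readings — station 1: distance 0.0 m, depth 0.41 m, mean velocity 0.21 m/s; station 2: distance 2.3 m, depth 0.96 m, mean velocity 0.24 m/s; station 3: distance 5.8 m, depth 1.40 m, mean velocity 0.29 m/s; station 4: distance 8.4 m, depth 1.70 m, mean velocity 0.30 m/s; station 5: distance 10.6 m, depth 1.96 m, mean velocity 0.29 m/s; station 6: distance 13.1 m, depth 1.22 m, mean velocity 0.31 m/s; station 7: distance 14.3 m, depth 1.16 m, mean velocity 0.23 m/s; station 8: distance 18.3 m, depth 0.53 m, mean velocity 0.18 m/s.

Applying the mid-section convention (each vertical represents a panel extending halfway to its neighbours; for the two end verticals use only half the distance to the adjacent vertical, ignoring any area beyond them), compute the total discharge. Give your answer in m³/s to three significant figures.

w_1 = (2.3 − 0.0)/2 = 1.15 m; q_1 = 0.21 × 0.41 × 1.15 = 0.09902 m³/s
w_2 = (5.8 − 0.0)/2 = 2.9 m; q_2 = 0.24 × 0.96 × 2.9 = 0.6682 m³/s
w_3 = (8.4 − 2.3)/2 = 3.05 m; q_3 = 0.29 × 1.40 × 3.05 = 1.238 m³/s
w_4 = (10.6 − 5.8)/2 = 2.4 m; q_4 = 0.30 × 1.70 × 2.4 = 1.224 m³/s
w_5 = (13.1 − 8.4)/2 = 2.35 m; q_5 = 0.29 × 1.96 × 2.35 = 1.336 m³/s
w_6 = (14.3 − 10.6)/2 = 1.85 m; q_6 = 0.31 × 1.22 × 1.85 = 0.6997 m³/s
w_7 = (18.3 − 13.1)/2 = 2.6 m; q_7 = 0.23 × 1.16 × 2.6 = 0.6937 m³/s
w_8 = (18.3 − 14.3)/2 = 2 m; q_8 = 0.18 × 0.53 × 2 = 0.1908 m³/s
Q = Σ qᵢ = 6.149 m³/s

6.15 m³/s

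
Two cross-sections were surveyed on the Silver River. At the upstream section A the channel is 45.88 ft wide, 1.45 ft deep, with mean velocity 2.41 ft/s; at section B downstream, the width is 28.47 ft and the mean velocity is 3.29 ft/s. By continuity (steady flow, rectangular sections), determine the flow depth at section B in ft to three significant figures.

1.71 ft

Q = A₁V₁ = (45.88×1.45) × 2.41 = 160.3 ft³/s
d₂ = Q/(b₂ V₂) = 160.3/(28.47×3.29) = 1.712 ft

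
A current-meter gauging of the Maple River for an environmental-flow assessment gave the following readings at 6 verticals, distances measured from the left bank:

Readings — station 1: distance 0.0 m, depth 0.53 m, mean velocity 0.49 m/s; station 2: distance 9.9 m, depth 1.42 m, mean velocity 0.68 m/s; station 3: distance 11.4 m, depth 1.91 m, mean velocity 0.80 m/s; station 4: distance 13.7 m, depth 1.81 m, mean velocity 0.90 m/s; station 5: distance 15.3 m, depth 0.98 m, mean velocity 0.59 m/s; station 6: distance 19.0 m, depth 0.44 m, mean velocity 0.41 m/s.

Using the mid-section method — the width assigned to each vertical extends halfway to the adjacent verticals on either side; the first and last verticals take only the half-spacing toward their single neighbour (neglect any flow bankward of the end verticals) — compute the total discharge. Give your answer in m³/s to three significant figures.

14.7 m³/s

w_1 = (9.9 − 0.0)/2 = 4.95 m; q_1 = 0.49 × 0.53 × 4.95 = 1.286 m³/s
w_2 = (11.4 − 0.0)/2 = 5.7 m; q_2 = 0.68 × 1.42 × 5.7 = 5.504 m³/s
w_3 = (13.7 − 9.9)/2 = 1.9 m; q_3 = 0.80 × 1.91 × 1.9 = 2.903 m³/s
w_4 = (15.3 − 11.4)/2 = 1.95 m; q_4 = 0.90 × 1.81 × 1.95 = 3.177 m³/s
w_5 = (19.0 − 13.7)/2 = 2.65 m; q_5 = 0.59 × 0.98 × 2.65 = 1.532 m³/s
w_6 = (19.0 − 15.3)/2 = 1.85 m; q_6 = 0.41 × 0.44 × 1.85 = 0.3337 m³/s
Q = Σ qᵢ = 14.74 m³/s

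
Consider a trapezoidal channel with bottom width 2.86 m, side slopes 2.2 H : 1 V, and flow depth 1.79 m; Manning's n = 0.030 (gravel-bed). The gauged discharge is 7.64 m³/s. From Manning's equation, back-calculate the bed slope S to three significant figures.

A = (b + z·y)·y = (2.86 + 2.2×1.79)×1.79 = 12.17 m²
P = b + 2y√(1+z²) = 2.86 + 2×1.79×√(1+2.2²) = 11.51 m
R = A/P = 12.17/11.51 = 1.057 m
S = (Q·n / (1·A·R^(2/3)))² = (7.64×0.030 / (1×12.17×1.038))² = 0.0003295

0.000329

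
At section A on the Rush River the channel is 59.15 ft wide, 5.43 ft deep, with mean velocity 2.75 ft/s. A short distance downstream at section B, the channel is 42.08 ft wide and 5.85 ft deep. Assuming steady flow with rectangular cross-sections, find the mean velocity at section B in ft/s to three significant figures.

3.59 ft/s

Q = A₁V₁ = (59.15×5.43) × 2.75 = 883.3 ft³/s
A₂ = 42.08 × 5.85 = 246.2 ft²
V₂ = Q/A₂ = 883.3/246.2 = 3.588 ft/s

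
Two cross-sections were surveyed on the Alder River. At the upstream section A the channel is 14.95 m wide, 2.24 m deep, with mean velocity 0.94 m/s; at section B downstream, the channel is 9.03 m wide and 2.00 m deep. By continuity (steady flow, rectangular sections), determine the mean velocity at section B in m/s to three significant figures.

1.74 m/s

Q = A₁V₁ = (14.95×2.24) × 0.94 = 31.48 m³/s
A₂ = 9.03 × 2.00 = 18.06 m²
V₂ = Q/A₂ = 31.48/18.06 = 1.743 m/s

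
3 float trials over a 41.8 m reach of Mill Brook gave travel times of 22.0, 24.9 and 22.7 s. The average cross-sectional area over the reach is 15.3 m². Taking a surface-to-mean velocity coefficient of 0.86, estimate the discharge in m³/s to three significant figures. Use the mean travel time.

t̄ = (22.0 + 24.9 + 22.7) / 3 = 23.2 s
v_surface = L / t̄ = 41.8 / 23.2 = 1.802 m/s
v_mean = 0.86 × 1.802 = 1.549 m/s
Q = A × v_mean = 15.3 × 1.549 = 23.71 m³/s

23.7 m³/s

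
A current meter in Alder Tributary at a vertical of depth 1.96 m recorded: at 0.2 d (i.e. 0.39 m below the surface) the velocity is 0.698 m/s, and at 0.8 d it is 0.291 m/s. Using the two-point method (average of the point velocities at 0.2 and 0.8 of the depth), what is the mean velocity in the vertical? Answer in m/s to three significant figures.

v̄ = (0.698 + 0.291) / 2 = 0.4945 m/s

0.495 m/s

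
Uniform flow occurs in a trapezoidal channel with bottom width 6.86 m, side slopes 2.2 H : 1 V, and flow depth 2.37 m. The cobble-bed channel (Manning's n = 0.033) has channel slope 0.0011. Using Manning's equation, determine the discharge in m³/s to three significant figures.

A = (b + z·y)·y = (6.86 + 2.2×2.37)×2.37 = 28.62 m²
P = b + 2y√(1+z²) = 6.86 + 2×2.37×√(1+2.2²) = 18.31 m
R = A/P = 28.62/18.31 = 1.562 m
Q = (1/n)·A·R^(2/3)·S^(1/2) = (1/0.033) × 28.62 × 1.562^(2/3) × 0.0011^(1/2) = 38.72 m³/s

38.7 m³/s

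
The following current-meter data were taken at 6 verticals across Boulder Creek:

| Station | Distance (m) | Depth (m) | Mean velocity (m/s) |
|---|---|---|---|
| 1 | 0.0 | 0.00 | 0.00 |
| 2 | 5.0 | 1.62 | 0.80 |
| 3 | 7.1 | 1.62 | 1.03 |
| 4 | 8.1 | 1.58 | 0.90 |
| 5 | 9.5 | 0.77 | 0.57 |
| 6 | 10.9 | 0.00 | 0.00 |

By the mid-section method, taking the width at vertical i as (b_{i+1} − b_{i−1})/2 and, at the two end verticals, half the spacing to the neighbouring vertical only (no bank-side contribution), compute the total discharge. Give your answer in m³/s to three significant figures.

9.51 m³/s

w_2 = (7.1 − 0.0)/2 = 3.55 m; q_2 = 0.80 × 1.62 × 3.55 = 4.601 m³/s
w_3 = (8.1 − 5.0)/2 = 1.55 m; q_3 = 1.03 × 1.62 × 1.55 = 2.586 m³/s
w_4 = (9.5 − 7.1)/2 = 1.2 m; q_4 = 0.90 × 1.58 × 1.2 = 1.706 m³/s
w_5 = (10.9 − 8.1)/2 = 1.4 m; q_5 = 0.57 × 0.77 × 1.4 = 0.6145 m³/s
Stations 1, 6 contribute zero (depth or velocity is 0).
Q = Σ qᵢ = 9.508 m³/s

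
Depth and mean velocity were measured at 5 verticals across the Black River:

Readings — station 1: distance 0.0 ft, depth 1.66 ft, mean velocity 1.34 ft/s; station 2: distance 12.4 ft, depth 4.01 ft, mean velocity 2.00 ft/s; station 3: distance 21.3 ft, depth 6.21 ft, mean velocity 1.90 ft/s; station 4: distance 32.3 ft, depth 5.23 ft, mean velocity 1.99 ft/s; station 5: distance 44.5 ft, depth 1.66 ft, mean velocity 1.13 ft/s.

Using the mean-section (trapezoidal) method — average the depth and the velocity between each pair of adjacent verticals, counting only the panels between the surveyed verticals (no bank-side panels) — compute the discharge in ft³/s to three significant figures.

Panel 1-2: Δb = 12.4 ft, d̄ = (1.66+4.01)/2 = 2.835, v̄ = (1.34+2.00)/2 = 1.67 → q = 12.4×2.835×1.67 = 58.71 ft³/s
Panel 2-3: Δb = 8.9 ft, d̄ = (4.01+6.21)/2 = 5.11, v̄ = (2.00+1.90)/2 = 1.95 → q = 8.9×5.11×1.95 = 88.68 ft³/s
Panel 3-4: Δb = 11 ft, d̄ = (6.21+5.23)/2 = 5.72, v̄ = (1.90+1.99)/2 = 1.945 → q = 11×5.72×1.945 = 122.4 ft³/s
Panel 4-5: Δb = 12.2 ft, d̄ = (5.23+1.66)/2 = 3.445, v̄ = (1.99+1.13)/2 = 1.56 → q = 12.2×3.445×1.56 = 65.57 ft³/s
Q = Σ q = 335.3 ft³/s

335 ft³/s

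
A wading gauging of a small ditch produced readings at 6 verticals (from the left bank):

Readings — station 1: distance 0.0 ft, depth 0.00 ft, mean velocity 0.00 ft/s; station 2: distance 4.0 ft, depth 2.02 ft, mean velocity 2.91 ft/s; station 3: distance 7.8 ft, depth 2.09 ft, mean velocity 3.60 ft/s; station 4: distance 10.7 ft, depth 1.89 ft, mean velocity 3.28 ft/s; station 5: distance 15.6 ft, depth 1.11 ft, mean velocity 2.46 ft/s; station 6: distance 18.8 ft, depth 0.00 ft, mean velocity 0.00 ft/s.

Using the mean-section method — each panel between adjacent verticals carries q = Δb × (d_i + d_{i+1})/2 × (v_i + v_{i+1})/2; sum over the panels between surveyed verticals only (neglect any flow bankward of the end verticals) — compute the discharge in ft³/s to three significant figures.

74.4 ft³/s

Panel 1-2: Δb = 4 ft, d̄ = (0.00+2.02)/2 = 1.01, v̄ = (0.00+2.91)/2 = 1.455 → q = 4×1.01×1.455 = 5.878 ft³/s
Panel 2-3: Δb = 3.8 ft, d̄ = (2.02+2.09)/2 = 2.055, v̄ = (2.91+3.60)/2 = 3.255 → q = 3.8×2.055×3.255 = 25.42 ft³/s
Panel 3-4: Δb = 2.9 ft, d̄ = (2.09+1.89)/2 = 1.99, v̄ = (3.60+3.28)/2 = 3.44 → q = 2.9×1.99×3.44 = 19.85 ft³/s
Panel 4-5: Δb = 4.9 ft, d̄ = (1.89+1.11)/2 = 1.5, v̄ = (3.28+2.46)/2 = 2.87 → q = 4.9×1.5×2.87 = 21.09 ft³/s
Panel 5-6: Δb = 3.2 ft, d̄ = (1.11+0.00)/2 = 0.555, v̄ = (2.46+0.00)/2 = 1.23 → q = 3.2×0.555×1.23 = 2.184 ft³/s
Q = Σ q = 74.43 ft³/s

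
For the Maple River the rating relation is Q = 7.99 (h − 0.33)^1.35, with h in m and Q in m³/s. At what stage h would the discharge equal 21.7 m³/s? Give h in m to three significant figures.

2.43 m

h − h₀ = (Q/C)^(1/b) = (21.7/7.99)^(1/1.35) = 2.096 m
h = 0.33 + 2.096 = 2.426 m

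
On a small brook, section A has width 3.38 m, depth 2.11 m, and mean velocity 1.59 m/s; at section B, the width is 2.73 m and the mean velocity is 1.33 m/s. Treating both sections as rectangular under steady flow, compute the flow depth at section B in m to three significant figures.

3.12 m

Q = A₁V₁ = (3.38×2.11) × 1.59 = 11.34 m³/s
d₂ = Q/(b₂ V₂) = 11.34/(2.73×1.33) = 3.123 m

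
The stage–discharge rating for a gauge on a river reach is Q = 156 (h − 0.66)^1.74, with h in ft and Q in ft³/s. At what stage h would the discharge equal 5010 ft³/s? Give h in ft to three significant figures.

h − h₀ = (Q/C)^(1/b) = (5010/156)^(1/1.74) = 7.344 ft
h = 0.66 + 7.344 = 8.004 ft

8.00 ft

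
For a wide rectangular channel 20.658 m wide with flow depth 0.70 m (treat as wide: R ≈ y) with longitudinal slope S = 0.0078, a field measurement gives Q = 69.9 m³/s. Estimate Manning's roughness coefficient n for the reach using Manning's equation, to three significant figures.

0.0144

A = b·y = 20.658 × 0.70 = 14.46 m²
Wide channel: R ≈ y = 0.70 m
n = (1/Q)·A·R^(2/3)·S^(1/2) = (1/69.9) × 14.46 × 0.7884 × 0.08832 = 0.01440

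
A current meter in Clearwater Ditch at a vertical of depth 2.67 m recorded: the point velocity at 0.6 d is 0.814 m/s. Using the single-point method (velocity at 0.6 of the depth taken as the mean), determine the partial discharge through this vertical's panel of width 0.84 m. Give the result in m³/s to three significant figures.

v̄ = v₀.₆ = 0.814 m/s
q = v̄ × d × w = 0.8140 × 2.67 × 0.84 = 1.826 m³/s

1.83 m³/s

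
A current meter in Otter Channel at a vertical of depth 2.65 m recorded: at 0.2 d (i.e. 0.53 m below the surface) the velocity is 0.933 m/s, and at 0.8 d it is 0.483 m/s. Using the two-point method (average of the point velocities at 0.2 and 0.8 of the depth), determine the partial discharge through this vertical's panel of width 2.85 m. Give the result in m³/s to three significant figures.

5.35 m³/s

v̄ = (0.933 + 0.483) / 2 = 0.7080 m/s
q = v̄ × d × w = 0.7080 × 2.65 × 2.85 = 5.347 m³/s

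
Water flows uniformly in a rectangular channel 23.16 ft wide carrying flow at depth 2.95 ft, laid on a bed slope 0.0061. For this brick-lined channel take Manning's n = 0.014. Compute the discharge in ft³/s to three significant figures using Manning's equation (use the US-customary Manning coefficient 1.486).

1000 ft³/s

A = b·y = 23.16 × 2.95 = 68.32 ft²
P = b + 2y = 23.16 + 2×2.95 = 29.06 ft
R = A/P = 68.32/29.06 = 2.351 ft
Q = (1.486/n)·A·R^(2/3)·S^(1/2) = (1.486/0.014) × 68.32 × 2.351^(2/3) × 0.0061^(1/2) = 1001 ft³/s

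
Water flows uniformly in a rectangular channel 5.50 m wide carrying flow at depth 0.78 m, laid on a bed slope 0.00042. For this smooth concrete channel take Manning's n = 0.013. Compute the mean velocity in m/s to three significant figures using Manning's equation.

1.13 m/s

A = b·y = 5.50 × 0.78 = 4.290 m²
P = b + 2y = 5.50 + 2×0.78 = 7.060 m
R = A/P = 4.290/7.060 = 0.6076 m
Q = (1/n)·A·R^(2/3)·S^(1/2) = (1/0.013) × 4.290 × 0.6076^(2/3) × 0.00042^(1/2) = 4.852 m³/s
V = Q/A = 4.852/4.290 = 1.131 m/s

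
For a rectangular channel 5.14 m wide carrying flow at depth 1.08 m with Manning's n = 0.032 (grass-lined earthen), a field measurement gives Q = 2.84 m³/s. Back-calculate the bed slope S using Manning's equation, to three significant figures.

0.000386

A = b·y = 5.14 × 1.08 = 5.551 m²
P = b + 2y = 5.14 + 2×1.08 = 7.300 m
R = A/P = 5.551/7.300 = 0.7604 m
S = (Q·n / (1·A·R^(2/3)))² = (2.84×0.032 / (1×5.551×0.8331))² = 0.0003861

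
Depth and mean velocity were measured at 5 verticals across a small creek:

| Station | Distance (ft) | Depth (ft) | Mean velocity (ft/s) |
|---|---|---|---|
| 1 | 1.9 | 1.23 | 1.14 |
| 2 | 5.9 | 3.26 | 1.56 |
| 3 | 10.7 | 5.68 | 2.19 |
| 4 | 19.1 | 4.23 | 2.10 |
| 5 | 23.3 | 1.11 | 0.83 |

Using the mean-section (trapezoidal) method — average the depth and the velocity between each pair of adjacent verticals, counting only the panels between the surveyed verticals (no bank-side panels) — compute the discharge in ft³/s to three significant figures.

158 ft³/s

Panel 1-2: Δb = 4 ft, d̄ = (1.23+3.26)/2 = 2.245, v̄ = (1.14+1.56)/2 = 1.35 → q = 4×2.245×1.35 = 12.12 ft³/s
Panel 2-3: Δb = 4.8 ft, d̄ = (3.26+5.68)/2 = 4.47, v̄ = (1.56+2.19)/2 = 1.875 → q = 4.8×4.47×1.875 = 40.23 ft³/s
Panel 3-4: Δb = 8.4 ft, d̄ = (5.68+4.23)/2 = 4.955, v̄ = (2.19+2.10)/2 = 2.145 → q = 8.4×4.955×2.145 = 89.28 ft³/s
Panel 4-5: Δb = 4.2 ft, d̄ = (4.23+1.11)/2 = 2.67, v̄ = (2.10+0.83)/2 = 1.465 → q = 4.2×2.67×1.465 = 16.43 ft³/s
Q = Σ q = 158.1 ft³/s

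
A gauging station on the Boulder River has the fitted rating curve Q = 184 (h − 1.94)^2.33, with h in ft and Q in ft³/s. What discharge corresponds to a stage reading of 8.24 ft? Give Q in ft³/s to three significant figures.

13400 ft³/s

Q = 184 × (8.24 − 1.94)^2.33 = 184 × 6.3^2.33 = 13410 ft³/s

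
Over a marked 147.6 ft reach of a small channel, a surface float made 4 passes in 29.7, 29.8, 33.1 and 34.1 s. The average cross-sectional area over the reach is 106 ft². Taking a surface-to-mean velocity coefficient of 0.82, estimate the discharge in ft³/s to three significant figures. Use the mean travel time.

t̄ = (29.7 + 29.8 + 33.1 + 34.1) / 4 = 31.675 s
v_surface = L / t̄ = 147.6 / 31.675 = 4.660 ft/s
v_mean = 0.82 × 4.660 = 3.821 ft/s
Q = A × v_mean = 106 × 3.821 = 405.0 ft³/s

405 ft³/s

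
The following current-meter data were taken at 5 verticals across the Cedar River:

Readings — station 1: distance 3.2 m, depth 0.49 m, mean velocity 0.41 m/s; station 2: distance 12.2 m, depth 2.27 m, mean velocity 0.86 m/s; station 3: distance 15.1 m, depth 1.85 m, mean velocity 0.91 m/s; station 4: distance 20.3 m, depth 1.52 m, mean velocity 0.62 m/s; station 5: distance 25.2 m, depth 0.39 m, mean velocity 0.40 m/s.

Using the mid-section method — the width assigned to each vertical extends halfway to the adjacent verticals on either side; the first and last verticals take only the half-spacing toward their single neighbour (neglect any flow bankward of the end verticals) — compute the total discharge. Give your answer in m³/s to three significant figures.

24.5 m³/s

w_1 = (12.2 − 3.2)/2 = 4.5 m; q_1 = 0.41 × 0.49 × 4.5 = 0.9041 m³/s
w_2 = (15.1 − 3.2)/2 = 5.95 m; q_2 = 0.86 × 2.27 × 5.95 = 11.62 m³/s
w_3 = (20.3 − 12.2)/2 = 4.05 m; q_3 = 0.91 × 1.85 × 4.05 = 6.818 m³/s
w_4 = (25.2 − 15.1)/2 = 5.05 m; q_4 = 0.62 × 1.52 × 5.05 = 4.759 m³/s
w_5 = (25.2 − 20.3)/2 = 2.45 m; q_5 = 0.40 × 0.39 × 2.45 = 0.3822 m³/s
Q = Σ qᵢ = 24.48 m³/s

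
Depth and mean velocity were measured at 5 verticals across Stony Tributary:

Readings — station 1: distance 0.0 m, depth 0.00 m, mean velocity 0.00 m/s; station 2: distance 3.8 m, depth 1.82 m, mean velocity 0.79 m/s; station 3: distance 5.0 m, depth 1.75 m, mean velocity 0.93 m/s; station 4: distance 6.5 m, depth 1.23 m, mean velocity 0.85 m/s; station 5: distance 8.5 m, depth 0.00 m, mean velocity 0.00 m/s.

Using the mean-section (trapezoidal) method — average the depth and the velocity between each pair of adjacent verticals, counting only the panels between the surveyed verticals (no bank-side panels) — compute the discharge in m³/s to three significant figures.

5.72 m³/s

Panel 1-2: Δb = 3.8 m, d̄ = (0.00+1.82)/2 = 0.91, v̄ = (0.00+0.79)/2 = 0.395 → q = 3.8×0.91×0.395 = 1.366 m³/s
Panel 2-3: Δb = 1.2 m, d̄ = (1.82+1.75)/2 = 1.785, v̄ = (0.79+0.93)/2 = 0.86 → q = 1.2×1.785×0.86 = 1.842 m³/s
Panel 3-4: Δb = 1.5 m, d̄ = (1.75+1.23)/2 = 1.49, v̄ = (0.93+0.85)/2 = 0.89 → q = 1.5×1.49×0.89 = 1.989 m³/s
Panel 4-5: Δb = 2 m, d̄ = (1.23+0.00)/2 = 0.615, v̄ = (0.85+0.00)/2 = 0.425 → q = 2×0.615×0.425 = 0.5228 m³/s
Q = Σ q = 5.720 m³/s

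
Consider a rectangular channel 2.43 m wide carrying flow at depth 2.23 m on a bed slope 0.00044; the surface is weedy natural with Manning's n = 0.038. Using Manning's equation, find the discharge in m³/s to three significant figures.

A = b·y = 2.43 × 2.23 = 5.419 m²
P = b + 2y = 2.43 + 2×2.23 = 6.890 m
R = A/P = 5.419/6.890 = 0.7865 m
Q = (1/n)·A·R^(2/3)·S^(1/2) = (1/0.038) × 5.419 × 0.7865^(2/3) × 0.00044^(1/2) = 2.549 m³/s

2.55 m³/s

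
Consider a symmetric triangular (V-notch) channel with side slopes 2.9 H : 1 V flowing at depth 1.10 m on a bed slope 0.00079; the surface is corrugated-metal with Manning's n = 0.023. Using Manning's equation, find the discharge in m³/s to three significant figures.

2.77 m³/s

A = z·y² = 2.9×1.10² = 3.509 m²
P = 2y√(1+z²) = 2×1.10×√(1+2.9²) = 6.749 m
R = A/P = 3.509/6.749 = 0.5200 m
Q = (1/n)·A·R^(2/3)·S^(1/2) = (1/0.023) × 3.509 × 0.5200^(2/3) × 0.00079^(1/2) = 2.773 m³/s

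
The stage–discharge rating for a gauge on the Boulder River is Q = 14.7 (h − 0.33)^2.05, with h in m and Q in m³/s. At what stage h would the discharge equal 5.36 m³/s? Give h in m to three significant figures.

h − h₀ = (Q/C)^(1/b) = (5.36/14.7)^(1/2.05) = 0.6113 m
h = 0.33 + 0.6113 = 0.9413 m

0.941 m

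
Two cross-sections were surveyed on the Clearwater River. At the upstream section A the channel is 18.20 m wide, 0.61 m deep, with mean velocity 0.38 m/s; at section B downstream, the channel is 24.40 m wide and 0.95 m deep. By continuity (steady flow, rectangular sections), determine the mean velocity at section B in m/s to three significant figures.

0.182 m/s

Q = A₁V₁ = (18.20×0.61) × 0.38 = 4.219 m³/s
A₂ = 24.40 × 0.95 = 23.18 m²
V₂ = Q/A₂ = 4.219/23.18 = 0.1820 m/s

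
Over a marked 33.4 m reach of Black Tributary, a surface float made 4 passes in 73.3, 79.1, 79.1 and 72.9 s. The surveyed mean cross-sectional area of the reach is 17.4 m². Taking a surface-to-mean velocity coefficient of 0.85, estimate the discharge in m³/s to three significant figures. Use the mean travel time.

t̄ = (73.3 + 79.1 + 79.1 + 72.9) / 4 = 76.1 s
v_surface = L / t̄ = 33.4 / 76.1 = 0.4389 m/s
v_mean = 0.85 × 0.4389 = 0.3731 m/s
Q = A × v_mean = 17.4 × 0.3731 = 6.491 m³/s

6.49 m³/s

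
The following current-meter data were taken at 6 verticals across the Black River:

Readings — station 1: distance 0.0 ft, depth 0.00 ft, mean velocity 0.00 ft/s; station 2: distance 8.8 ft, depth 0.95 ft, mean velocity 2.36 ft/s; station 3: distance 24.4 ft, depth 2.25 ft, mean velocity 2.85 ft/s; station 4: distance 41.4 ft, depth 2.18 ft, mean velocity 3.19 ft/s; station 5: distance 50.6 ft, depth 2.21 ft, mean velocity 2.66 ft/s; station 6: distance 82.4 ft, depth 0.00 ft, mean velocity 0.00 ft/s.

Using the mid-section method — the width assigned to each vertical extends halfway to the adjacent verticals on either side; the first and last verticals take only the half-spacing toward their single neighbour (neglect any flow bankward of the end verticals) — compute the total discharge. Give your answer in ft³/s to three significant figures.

343 ft³/s

w_2 = (24.4 − 0.0)/2 = 12.2 ft; q_2 = 2.36 × 0.95 × 12.2 = 27.35 ft³/s
w_3 = (41.4 − 8.8)/2 = 16.3 ft; q_3 = 2.85 × 2.25 × 16.3 = 104.5 ft³/s
w_4 = (50.6 − 24.4)/2 = 13.1 ft; q_4 = 3.19 × 2.18 × 13.1 = 91.10 ft³/s
w_5 = (82.4 − 41.4)/2 = 20.5 ft; q_5 = 2.66 × 2.21 × 20.5 = 120.5 ft³/s
Stations 1, 6 contribute zero (depth or velocity is 0).
Q = Σ qᵢ = 343.5 ft³/s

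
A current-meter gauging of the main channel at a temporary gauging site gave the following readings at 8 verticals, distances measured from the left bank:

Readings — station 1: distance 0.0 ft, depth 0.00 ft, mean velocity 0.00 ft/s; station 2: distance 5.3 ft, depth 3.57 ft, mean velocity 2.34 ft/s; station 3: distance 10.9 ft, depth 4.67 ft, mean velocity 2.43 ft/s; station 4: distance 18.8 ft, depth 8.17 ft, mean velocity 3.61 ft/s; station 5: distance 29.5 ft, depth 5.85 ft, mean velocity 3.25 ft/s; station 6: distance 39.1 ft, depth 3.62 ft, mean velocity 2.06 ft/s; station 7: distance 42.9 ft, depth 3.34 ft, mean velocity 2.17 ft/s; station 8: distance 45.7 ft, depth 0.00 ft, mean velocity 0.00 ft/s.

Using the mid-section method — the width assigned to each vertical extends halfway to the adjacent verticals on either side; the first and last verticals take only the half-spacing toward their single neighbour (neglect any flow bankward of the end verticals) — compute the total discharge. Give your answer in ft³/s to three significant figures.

663 ft³/s

w_2 = (10.9 − 0.0)/2 = 5.45 ft; q_2 = 2.34 × 3.57 × 5.45 = 45.53 ft³/s
w_3 = (18.8 − 5.3)/2 = 6.75 ft; q_3 = 2.43 × 4.67 × 6.75 = 76.60 ft³/s
w_4 = (29.5 − 10.9)/2 = 9.3 ft; q_4 = 3.61 × 8.17 × 9.3 = 274.3 ft³/s
w_5 = (39.1 − 18.8)/2 = 10.15 ft; q_5 = 3.25 × 5.85 × 10.15 = 193.0 ft³/s
w_6 = (42.9 − 29.5)/2 = 6.7 ft; q_6 = 2.06 × 3.62 × 6.7 = 49.96 ft³/s
w_7 = (45.7 − 39.1)/2 = 3.3 ft; q_7 = 2.17 × 3.34 × 3.3 = 23.92 ft³/s
Stations 1, 8 contribute zero (depth or velocity is 0).
Q = Σ qᵢ = 663.3 ft³/s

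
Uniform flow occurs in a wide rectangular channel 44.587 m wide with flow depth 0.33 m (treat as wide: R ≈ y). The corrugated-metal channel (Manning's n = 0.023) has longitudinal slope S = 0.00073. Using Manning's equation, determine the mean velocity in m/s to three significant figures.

A = b·y = 44.587 × 0.33 = 14.71 m²
Wide channel: R ≈ y = 0.33 m
Q = (1/n)·A·R^(2/3)·S^(1/2) = (1/0.023) × 14.71 × 0.3300^(2/3) × 0.00073^(1/2) = 8.254 m³/s
V = Q/A = 8.254/14.71 = 0.5610 m/s

0.561 m/s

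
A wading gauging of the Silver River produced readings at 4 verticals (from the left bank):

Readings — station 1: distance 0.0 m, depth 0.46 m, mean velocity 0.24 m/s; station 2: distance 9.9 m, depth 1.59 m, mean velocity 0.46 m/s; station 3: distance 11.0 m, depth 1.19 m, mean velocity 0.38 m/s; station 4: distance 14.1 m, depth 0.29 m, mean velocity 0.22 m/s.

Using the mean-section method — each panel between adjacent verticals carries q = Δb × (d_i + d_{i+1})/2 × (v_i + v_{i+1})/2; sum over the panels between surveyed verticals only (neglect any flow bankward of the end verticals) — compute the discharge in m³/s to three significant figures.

4.88 m³/s

Panel 1-2: Δb = 9.9 m, d̄ = (0.46+1.59)/2 = 1.025, v̄ = (0.24+0.46)/2 = 0.35 → q = 9.9×1.025×0.35 = 3.552 m³/s
Panel 2-3: Δb = 1.1 m, d̄ = (1.59+1.19)/2 = 1.39, v̄ = (0.46+0.38)/2 = 0.42 → q = 1.1×1.39×0.42 = 0.6422 m³/s
Panel 3-4: Δb = 3.1 m, d̄ = (1.19+0.29)/2 = 0.74, v̄ = (0.38+0.22)/2 = 0.3 → q = 3.1×0.74×0.3 = 0.6882 m³/s
Q = Σ q = 4.882 m³/s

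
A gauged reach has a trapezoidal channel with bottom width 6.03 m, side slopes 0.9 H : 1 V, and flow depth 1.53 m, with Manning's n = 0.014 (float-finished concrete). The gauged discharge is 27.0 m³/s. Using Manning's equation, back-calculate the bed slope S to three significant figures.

0.000960

A = (b + z·y)·y = (6.03 + 0.9×1.53)×1.53 = 11.33 m²
P = b + 2y√(1+z²) = 6.03 + 2×1.53×√(1+0.9²) = 10.15 m
R = A/P = 11.33/10.15 = 1.117 m
S = (Q·n / (1·A·R^(2/3)))² = (27.0×0.014 / (1×11.33×1.076))² = 0.0009601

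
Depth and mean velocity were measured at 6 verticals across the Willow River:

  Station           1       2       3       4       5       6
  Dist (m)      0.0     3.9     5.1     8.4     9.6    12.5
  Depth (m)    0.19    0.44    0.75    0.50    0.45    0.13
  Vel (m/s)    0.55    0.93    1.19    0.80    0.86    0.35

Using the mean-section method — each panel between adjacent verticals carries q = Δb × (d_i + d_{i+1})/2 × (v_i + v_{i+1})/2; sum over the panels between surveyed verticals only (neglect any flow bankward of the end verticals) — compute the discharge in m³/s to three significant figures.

4.70 m³/s

Panel 1-2: Δb = 3.9 m, d̄ = (0.19+0.44)/2 = 0.315, v̄ = (0.55+0.93)/2 = 0.74 → q = 3.9×0.315×0.74 = 0.9091 m³/s
Panel 2-3: Δb = 1.2 m, d̄ = (0.44+0.75)/2 = 0.595, v̄ = (0.93+1.19)/2 = 1.06 → q = 1.2×0.595×1.06 = 0.7568 m³/s
Panel 3-4: Δb = 3.3 m, d̄ = (0.75+0.50)/2 = 0.625, v̄ = (1.19+0.80)/2 = 0.995 → q = 3.3×0.625×0.995 = 2.052 m³/s
Panel 4-5: Δb = 1.2 m, d̄ = (0.50+0.45)/2 = 0.475, v̄ = (0.80+0.86)/2 = 0.83 → q = 1.2×0.475×0.83 = 0.4731 m³/s
Panel 5-6: Δb = 2.9 m, d̄ = (0.45+0.13)/2 = 0.29, v̄ = (0.86+0.35)/2 = 0.605 → q = 2.9×0.29×0.605 = 0.5088 m³/s
Q = Σ q = 4.700 m³/s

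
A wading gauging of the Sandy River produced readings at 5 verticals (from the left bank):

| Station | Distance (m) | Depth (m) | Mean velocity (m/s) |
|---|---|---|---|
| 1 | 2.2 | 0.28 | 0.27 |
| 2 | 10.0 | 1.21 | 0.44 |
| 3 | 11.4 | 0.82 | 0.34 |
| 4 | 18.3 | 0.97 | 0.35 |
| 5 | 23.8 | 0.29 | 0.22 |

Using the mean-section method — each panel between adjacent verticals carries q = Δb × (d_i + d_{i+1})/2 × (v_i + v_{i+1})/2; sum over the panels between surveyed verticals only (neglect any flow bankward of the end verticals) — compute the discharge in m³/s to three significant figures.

5.74 m³/s

Panel 1-2: Δb = 7.8 m, d̄ = (0.28+1.21)/2 = 0.745, v̄ = (0.27+0.44)/2 = 0.355 → q = 7.8×0.745×0.355 = 2.063 m³/s
Panel 2-3: Δb = 1.4 m, d̄ = (1.21+0.82)/2 = 1.015, v̄ = (0.44+0.34)/2 = 0.39 → q = 1.4×1.015×0.39 = 0.5542 m³/s
Panel 3-4: Δb = 6.9 m, d̄ = (0.82+0.97)/2 = 0.895, v̄ = (0.34+0.35)/2 = 0.345 → q = 6.9×0.895×0.345 = 2.131 m³/s
Panel 4-5: Δb = 5.5 m, d̄ = (0.97+0.29)/2 = 0.63, v̄ = (0.35+0.22)/2 = 0.285 → q = 5.5×0.63×0.285 = 0.9875 m³/s
Q = Σ q = 5.735 m³/s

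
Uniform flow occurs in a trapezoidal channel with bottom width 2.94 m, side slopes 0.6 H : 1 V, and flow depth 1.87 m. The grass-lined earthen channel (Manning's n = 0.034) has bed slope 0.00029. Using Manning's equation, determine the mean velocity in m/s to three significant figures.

0.514 m/s

A = (b + z·y)·y = (2.94 + 0.6×1.87)×1.87 = 7.596 m²
P = b + 2y√(1+z²) = 2.94 + 2×1.87×√(1+0.6²) = 7.302 m
R = A/P = 7.596/7.302 = 1.040 m
Q = (1/n)·A·R^(2/3)·S^(1/2) = (1/0.034) × 7.596 × 1.040^(2/3) × 0.00029^(1/2) = 3.906 m³/s
V = Q/A = 3.906/7.596 = 0.5142 m/s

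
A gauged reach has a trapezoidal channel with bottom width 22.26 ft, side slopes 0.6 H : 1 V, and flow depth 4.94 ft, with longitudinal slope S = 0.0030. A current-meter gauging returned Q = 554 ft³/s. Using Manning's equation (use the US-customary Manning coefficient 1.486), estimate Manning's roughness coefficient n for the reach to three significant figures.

A = (b + z·y)·y = (22.26 + 0.6×4.94)×4.94 = 124.6 ft²
P = b + 2y√(1+z²) = 22.26 + 2×4.94×√(1+0.6²) = 33.78 ft
R = A/P = 124.6/33.78 = 3.689 ft
n = (1.486/Q)·A·R^(2/3)·S^(1/2) = (1.486/554) × 124.6 × 2.387 × 0.05477 = 0.04370

0.0437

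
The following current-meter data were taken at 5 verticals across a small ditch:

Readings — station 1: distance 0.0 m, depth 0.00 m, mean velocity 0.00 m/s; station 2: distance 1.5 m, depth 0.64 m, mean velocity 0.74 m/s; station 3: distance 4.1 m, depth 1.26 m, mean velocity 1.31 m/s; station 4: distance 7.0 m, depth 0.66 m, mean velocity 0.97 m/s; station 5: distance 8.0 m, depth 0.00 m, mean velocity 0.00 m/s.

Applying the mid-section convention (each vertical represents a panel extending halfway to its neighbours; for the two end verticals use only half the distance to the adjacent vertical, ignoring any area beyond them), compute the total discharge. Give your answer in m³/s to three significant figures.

6.76 m³/s

w_2 = (4.1 − 0.0)/2 = 2.05 m; q_2 = 0.74 × 0.64 × 2.05 = 0.9709 m³/s
w_3 = (7.0 − 1.5)/2 = 2.75 m; q_3 = 1.31 × 1.26 × 2.75 = 4.539 m³/s
w_4 = (8.0 − 4.1)/2 = 1.95 m; q_4 = 0.97 × 0.66 × 1.95 = 1.248 m³/s
Stations 1, 5 contribute zero (depth or velocity is 0).
Q = Σ qᵢ = 6.758 m³/s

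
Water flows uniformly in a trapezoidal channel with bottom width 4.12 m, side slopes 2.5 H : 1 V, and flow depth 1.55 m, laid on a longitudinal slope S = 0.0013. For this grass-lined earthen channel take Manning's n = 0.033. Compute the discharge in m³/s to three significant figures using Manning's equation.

A = (b + z·y)·y = (4.12 + 2.5×1.55)×1.55 = 12.39 m²
P = b + 2y√(1+z²) = 4.12 + 2×1.55×√(1+2.5²) = 12.47 m
R = A/P = 12.39/12.47 = 0.9940 m
Q = (1/n)·A·R^(2/3)·S^(1/2) = (1/0.033) × 12.39 × 0.9940^(2/3) × 0.0013^(1/2) = 13.49 m³/s

13.5 m³/s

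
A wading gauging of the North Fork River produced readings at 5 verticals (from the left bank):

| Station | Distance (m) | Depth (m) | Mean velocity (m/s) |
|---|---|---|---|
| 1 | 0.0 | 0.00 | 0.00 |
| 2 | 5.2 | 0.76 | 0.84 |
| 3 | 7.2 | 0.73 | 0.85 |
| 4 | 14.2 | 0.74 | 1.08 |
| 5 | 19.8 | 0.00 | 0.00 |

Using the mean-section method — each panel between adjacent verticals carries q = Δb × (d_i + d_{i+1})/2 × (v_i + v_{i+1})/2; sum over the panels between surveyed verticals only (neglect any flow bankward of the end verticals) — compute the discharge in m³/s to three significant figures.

8.17 m³/s

Panel 1-2: Δb = 5.2 m, d̄ = (0.00+0.76)/2 = 0.38, v̄ = (0.00+0.84)/2 = 0.42 → q = 5.2×0.38×0.42 = 0.8299 m³/s
Panel 2-3: Δb = 2 m, d̄ = (0.76+0.73)/2 = 0.745, v̄ = (0.84+0.85)/2 = 0.845 → q = 2×0.745×0.845 = 1.259 m³/s
Panel 3-4: Δb = 7 m, d̄ = (0.73+0.74)/2 = 0.735, v̄ = (0.85+1.08)/2 = 0.965 → q = 7×0.735×0.965 = 4.965 m³/s
Panel 4-5: Δb = 5.6 m, d̄ = (0.74+0.00)/2 = 0.37, v̄ = (1.08+0.00)/2 = 0.54 → q = 5.6×0.37×0.54 = 1.119 m³/s
Q = Σ q = 8.173 m³/s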